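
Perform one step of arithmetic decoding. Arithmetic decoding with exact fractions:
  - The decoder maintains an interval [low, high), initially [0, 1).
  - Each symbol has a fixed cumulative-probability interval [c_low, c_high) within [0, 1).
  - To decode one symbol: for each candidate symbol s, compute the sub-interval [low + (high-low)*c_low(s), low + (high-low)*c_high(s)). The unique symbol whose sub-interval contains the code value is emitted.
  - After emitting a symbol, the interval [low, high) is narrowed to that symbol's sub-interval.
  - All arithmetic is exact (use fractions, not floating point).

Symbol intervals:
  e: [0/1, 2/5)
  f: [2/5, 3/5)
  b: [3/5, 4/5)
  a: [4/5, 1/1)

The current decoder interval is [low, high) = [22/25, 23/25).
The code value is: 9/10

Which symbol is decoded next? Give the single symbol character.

Answer: f

Derivation:
Interval width = high − low = 23/25 − 22/25 = 1/25
Scaled code = (code − low) / width = (9/10 − 22/25) / 1/25 = 1/2
  e: [0/1, 2/5) 
  f: [2/5, 3/5) ← scaled code falls here ✓
  b: [3/5, 4/5) 
  a: [4/5, 1/1) 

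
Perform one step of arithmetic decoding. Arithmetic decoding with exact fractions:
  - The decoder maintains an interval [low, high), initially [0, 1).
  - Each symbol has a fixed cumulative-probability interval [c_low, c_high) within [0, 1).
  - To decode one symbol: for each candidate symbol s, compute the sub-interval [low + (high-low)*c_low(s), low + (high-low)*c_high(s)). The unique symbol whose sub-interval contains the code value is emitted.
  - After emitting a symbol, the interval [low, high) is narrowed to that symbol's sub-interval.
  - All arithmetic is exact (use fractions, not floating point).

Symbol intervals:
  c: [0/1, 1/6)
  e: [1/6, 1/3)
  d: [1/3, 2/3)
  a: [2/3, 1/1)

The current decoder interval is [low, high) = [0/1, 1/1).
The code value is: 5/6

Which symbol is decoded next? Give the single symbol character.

Answer: a

Derivation:
Interval width = high − low = 1/1 − 0/1 = 1/1
Scaled code = (code − low) / width = (5/6 − 0/1) / 1/1 = 5/6
  c: [0/1, 1/6) 
  e: [1/6, 1/3) 
  d: [1/3, 2/3) 
  a: [2/3, 1/1) ← scaled code falls here ✓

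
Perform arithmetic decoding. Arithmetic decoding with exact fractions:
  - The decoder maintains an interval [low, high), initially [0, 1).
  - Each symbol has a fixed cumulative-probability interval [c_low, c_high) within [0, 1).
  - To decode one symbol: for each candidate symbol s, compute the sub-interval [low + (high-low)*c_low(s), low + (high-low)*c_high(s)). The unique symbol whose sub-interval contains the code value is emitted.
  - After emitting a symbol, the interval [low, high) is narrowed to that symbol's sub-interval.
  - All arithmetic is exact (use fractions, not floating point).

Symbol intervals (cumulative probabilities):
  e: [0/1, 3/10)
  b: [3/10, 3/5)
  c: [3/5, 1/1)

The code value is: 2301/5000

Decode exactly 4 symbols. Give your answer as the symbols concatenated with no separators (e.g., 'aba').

Answer: bbcb

Derivation:
Step 1: interval [0/1, 1/1), width = 1/1 - 0/1 = 1/1
  'e': [0/1 + 1/1*0/1, 0/1 + 1/1*3/10) = [0/1, 3/10)
  'b': [0/1 + 1/1*3/10, 0/1 + 1/1*3/5) = [3/10, 3/5) <- contains code 2301/5000
  'c': [0/1 + 1/1*3/5, 0/1 + 1/1*1/1) = [3/5, 1/1)
  emit 'b', narrow to [3/10, 3/5)
Step 2: interval [3/10, 3/5), width = 3/5 - 3/10 = 3/10
  'e': [3/10 + 3/10*0/1, 3/10 + 3/10*3/10) = [3/10, 39/100)
  'b': [3/10 + 3/10*3/10, 3/10 + 3/10*3/5) = [39/100, 12/25) <- contains code 2301/5000
  'c': [3/10 + 3/10*3/5, 3/10 + 3/10*1/1) = [12/25, 3/5)
  emit 'b', narrow to [39/100, 12/25)
Step 3: interval [39/100, 12/25), width = 12/25 - 39/100 = 9/100
  'e': [39/100 + 9/100*0/1, 39/100 + 9/100*3/10) = [39/100, 417/1000)
  'b': [39/100 + 9/100*3/10, 39/100 + 9/100*3/5) = [417/1000, 111/250)
  'c': [39/100 + 9/100*3/5, 39/100 + 9/100*1/1) = [111/250, 12/25) <- contains code 2301/5000
  emit 'c', narrow to [111/250, 12/25)
Step 4: interval [111/250, 12/25), width = 12/25 - 111/250 = 9/250
  'e': [111/250 + 9/250*0/1, 111/250 + 9/250*3/10) = [111/250, 1137/2500)
  'b': [111/250 + 9/250*3/10, 111/250 + 9/250*3/5) = [1137/2500, 291/625) <- contains code 2301/5000
  'c': [111/250 + 9/250*3/5, 111/250 + 9/250*1/1) = [291/625, 12/25)
  emit 'b', narrow to [1137/2500, 291/625)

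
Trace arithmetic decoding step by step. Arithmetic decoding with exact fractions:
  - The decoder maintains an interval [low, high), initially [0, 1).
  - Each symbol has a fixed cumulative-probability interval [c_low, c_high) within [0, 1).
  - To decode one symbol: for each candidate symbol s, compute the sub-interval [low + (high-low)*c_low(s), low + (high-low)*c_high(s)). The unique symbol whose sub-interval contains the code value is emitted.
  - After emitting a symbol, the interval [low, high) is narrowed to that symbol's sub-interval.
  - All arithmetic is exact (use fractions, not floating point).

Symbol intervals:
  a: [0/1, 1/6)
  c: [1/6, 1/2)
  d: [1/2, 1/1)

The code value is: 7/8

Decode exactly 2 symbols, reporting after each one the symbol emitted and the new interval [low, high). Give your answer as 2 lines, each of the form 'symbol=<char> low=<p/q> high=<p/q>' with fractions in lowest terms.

Answer: symbol=d low=1/2 high=1/1
symbol=d low=3/4 high=1/1

Derivation:
Step 1: interval [0/1, 1/1), width = 1/1 - 0/1 = 1/1
  'a': [0/1 + 1/1*0/1, 0/1 + 1/1*1/6) = [0/1, 1/6)
  'c': [0/1 + 1/1*1/6, 0/1 + 1/1*1/2) = [1/6, 1/2)
  'd': [0/1 + 1/1*1/2, 0/1 + 1/1*1/1) = [1/2, 1/1) <- contains code 7/8
  emit 'd', narrow to [1/2, 1/1)
Step 2: interval [1/2, 1/1), width = 1/1 - 1/2 = 1/2
  'a': [1/2 + 1/2*0/1, 1/2 + 1/2*1/6) = [1/2, 7/12)
  'c': [1/2 + 1/2*1/6, 1/2 + 1/2*1/2) = [7/12, 3/4)
  'd': [1/2 + 1/2*1/2, 1/2 + 1/2*1/1) = [3/4, 1/1) <- contains code 7/8
  emit 'd', narrow to [3/4, 1/1)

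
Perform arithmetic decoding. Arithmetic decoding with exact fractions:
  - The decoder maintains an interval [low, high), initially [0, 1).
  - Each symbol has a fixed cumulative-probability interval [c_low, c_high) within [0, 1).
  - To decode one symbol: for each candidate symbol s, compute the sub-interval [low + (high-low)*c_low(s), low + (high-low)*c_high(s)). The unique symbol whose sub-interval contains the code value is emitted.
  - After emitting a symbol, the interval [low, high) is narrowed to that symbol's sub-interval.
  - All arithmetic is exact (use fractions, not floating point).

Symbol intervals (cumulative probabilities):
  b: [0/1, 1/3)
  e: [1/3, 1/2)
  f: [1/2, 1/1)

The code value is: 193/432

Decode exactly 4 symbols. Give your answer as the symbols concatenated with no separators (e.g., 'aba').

Step 1: interval [0/1, 1/1), width = 1/1 - 0/1 = 1/1
  'b': [0/1 + 1/1*0/1, 0/1 + 1/1*1/3) = [0/1, 1/3)
  'e': [0/1 + 1/1*1/3, 0/1 + 1/1*1/2) = [1/3, 1/2) <- contains code 193/432
  'f': [0/1 + 1/1*1/2, 0/1 + 1/1*1/1) = [1/2, 1/1)
  emit 'e', narrow to [1/3, 1/2)
Step 2: interval [1/3, 1/2), width = 1/2 - 1/3 = 1/6
  'b': [1/3 + 1/6*0/1, 1/3 + 1/6*1/3) = [1/3, 7/18)
  'e': [1/3 + 1/6*1/3, 1/3 + 1/6*1/2) = [7/18, 5/12)
  'f': [1/3 + 1/6*1/2, 1/3 + 1/6*1/1) = [5/12, 1/2) <- contains code 193/432
  emit 'f', narrow to [5/12, 1/2)
Step 3: interval [5/12, 1/2), width = 1/2 - 5/12 = 1/12
  'b': [5/12 + 1/12*0/1, 5/12 + 1/12*1/3) = [5/12, 4/9)
  'e': [5/12 + 1/12*1/3, 5/12 + 1/12*1/2) = [4/9, 11/24) <- contains code 193/432
  'f': [5/12 + 1/12*1/2, 5/12 + 1/12*1/1) = [11/24, 1/2)
  emit 'e', narrow to [4/9, 11/24)
Step 4: interval [4/9, 11/24), width = 11/24 - 4/9 = 1/72
  'b': [4/9 + 1/72*0/1, 4/9 + 1/72*1/3) = [4/9, 97/216) <- contains code 193/432
  'e': [4/9 + 1/72*1/3, 4/9 + 1/72*1/2) = [97/216, 65/144)
  'f': [4/9 + 1/72*1/2, 4/9 + 1/72*1/1) = [65/144, 11/24)
  emit 'b', narrow to [4/9, 97/216)

Answer: efeb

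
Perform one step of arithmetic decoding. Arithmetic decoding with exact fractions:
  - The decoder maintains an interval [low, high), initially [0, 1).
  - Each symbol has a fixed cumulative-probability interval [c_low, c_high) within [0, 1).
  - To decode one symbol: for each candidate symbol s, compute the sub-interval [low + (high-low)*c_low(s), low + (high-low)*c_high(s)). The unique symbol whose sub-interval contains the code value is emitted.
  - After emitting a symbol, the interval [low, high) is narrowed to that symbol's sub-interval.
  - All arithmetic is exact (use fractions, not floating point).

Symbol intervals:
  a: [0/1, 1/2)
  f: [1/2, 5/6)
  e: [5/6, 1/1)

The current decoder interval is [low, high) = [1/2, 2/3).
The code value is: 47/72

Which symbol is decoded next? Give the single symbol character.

Interval width = high − low = 2/3 − 1/2 = 1/6
Scaled code = (code − low) / width = (47/72 − 1/2) / 1/6 = 11/12
  a: [0/1, 1/2) 
  f: [1/2, 5/6) 
  e: [5/6, 1/1) ← scaled code falls here ✓

Answer: e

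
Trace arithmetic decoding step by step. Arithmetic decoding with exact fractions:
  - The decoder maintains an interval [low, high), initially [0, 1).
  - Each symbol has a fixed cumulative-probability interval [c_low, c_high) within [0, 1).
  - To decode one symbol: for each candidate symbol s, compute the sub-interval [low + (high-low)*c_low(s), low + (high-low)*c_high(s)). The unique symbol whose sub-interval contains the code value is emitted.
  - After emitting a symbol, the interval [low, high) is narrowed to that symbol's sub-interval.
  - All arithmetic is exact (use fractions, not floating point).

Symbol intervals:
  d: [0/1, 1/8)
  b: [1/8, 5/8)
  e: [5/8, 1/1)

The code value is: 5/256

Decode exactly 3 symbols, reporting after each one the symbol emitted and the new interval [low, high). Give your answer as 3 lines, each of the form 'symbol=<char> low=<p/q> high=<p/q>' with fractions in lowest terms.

Answer: symbol=d low=0/1 high=1/8
symbol=b low=1/64 high=5/64
symbol=d low=1/64 high=3/128

Derivation:
Step 1: interval [0/1, 1/1), width = 1/1 - 0/1 = 1/1
  'd': [0/1 + 1/1*0/1, 0/1 + 1/1*1/8) = [0/1, 1/8) <- contains code 5/256
  'b': [0/1 + 1/1*1/8, 0/1 + 1/1*5/8) = [1/8, 5/8)
  'e': [0/1 + 1/1*5/8, 0/1 + 1/1*1/1) = [5/8, 1/1)
  emit 'd', narrow to [0/1, 1/8)
Step 2: interval [0/1, 1/8), width = 1/8 - 0/1 = 1/8
  'd': [0/1 + 1/8*0/1, 0/1 + 1/8*1/8) = [0/1, 1/64)
  'b': [0/1 + 1/8*1/8, 0/1 + 1/8*5/8) = [1/64, 5/64) <- contains code 5/256
  'e': [0/1 + 1/8*5/8, 0/1 + 1/8*1/1) = [5/64, 1/8)
  emit 'b', narrow to [1/64, 5/64)
Step 3: interval [1/64, 5/64), width = 5/64 - 1/64 = 1/16
  'd': [1/64 + 1/16*0/1, 1/64 + 1/16*1/8) = [1/64, 3/128) <- contains code 5/256
  'b': [1/64 + 1/16*1/8, 1/64 + 1/16*5/8) = [3/128, 7/128)
  'e': [1/64 + 1/16*5/8, 1/64 + 1/16*1/1) = [7/128, 5/64)
  emit 'd', narrow to [1/64, 3/128)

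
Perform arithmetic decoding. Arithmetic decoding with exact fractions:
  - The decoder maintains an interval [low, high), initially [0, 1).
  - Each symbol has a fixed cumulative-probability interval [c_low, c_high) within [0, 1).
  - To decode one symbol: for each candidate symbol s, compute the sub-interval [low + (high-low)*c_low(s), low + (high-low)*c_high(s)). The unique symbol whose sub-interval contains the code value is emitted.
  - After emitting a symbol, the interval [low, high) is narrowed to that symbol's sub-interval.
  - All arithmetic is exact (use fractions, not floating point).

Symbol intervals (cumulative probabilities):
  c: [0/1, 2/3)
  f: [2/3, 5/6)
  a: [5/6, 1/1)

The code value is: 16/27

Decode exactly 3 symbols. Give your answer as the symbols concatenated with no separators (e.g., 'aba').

Step 1: interval [0/1, 1/1), width = 1/1 - 0/1 = 1/1
  'c': [0/1 + 1/1*0/1, 0/1 + 1/1*2/3) = [0/1, 2/3) <- contains code 16/27
  'f': [0/1 + 1/1*2/3, 0/1 + 1/1*5/6) = [2/3, 5/6)
  'a': [0/1 + 1/1*5/6, 0/1 + 1/1*1/1) = [5/6, 1/1)
  emit 'c', narrow to [0/1, 2/3)
Step 2: interval [0/1, 2/3), width = 2/3 - 0/1 = 2/3
  'c': [0/1 + 2/3*0/1, 0/1 + 2/3*2/3) = [0/1, 4/9)
  'f': [0/1 + 2/3*2/3, 0/1 + 2/3*5/6) = [4/9, 5/9)
  'a': [0/1 + 2/3*5/6, 0/1 + 2/3*1/1) = [5/9, 2/3) <- contains code 16/27
  emit 'a', narrow to [5/9, 2/3)
Step 3: interval [5/9, 2/3), width = 2/3 - 5/9 = 1/9
  'c': [5/9 + 1/9*0/1, 5/9 + 1/9*2/3) = [5/9, 17/27) <- contains code 16/27
  'f': [5/9 + 1/9*2/3, 5/9 + 1/9*5/6) = [17/27, 35/54)
  'a': [5/9 + 1/9*5/6, 5/9 + 1/9*1/1) = [35/54, 2/3)
  emit 'c', narrow to [5/9, 17/27)

Answer: cac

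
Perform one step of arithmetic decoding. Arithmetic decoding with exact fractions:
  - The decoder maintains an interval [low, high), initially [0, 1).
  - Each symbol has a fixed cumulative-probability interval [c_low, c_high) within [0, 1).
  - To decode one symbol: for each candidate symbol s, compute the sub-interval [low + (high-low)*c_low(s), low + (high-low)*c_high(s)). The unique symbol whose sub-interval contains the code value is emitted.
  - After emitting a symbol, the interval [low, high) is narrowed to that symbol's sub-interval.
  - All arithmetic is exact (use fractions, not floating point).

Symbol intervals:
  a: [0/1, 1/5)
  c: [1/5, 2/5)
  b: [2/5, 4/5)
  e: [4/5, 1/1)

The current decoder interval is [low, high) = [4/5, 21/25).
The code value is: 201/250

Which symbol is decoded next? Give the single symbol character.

Interval width = high − low = 21/25 − 4/5 = 1/25
Scaled code = (code − low) / width = (201/250 − 4/5) / 1/25 = 1/10
  a: [0/1, 1/5) ← scaled code falls here ✓
  c: [1/5, 2/5) 
  b: [2/5, 4/5) 
  e: [4/5, 1/1) 

Answer: a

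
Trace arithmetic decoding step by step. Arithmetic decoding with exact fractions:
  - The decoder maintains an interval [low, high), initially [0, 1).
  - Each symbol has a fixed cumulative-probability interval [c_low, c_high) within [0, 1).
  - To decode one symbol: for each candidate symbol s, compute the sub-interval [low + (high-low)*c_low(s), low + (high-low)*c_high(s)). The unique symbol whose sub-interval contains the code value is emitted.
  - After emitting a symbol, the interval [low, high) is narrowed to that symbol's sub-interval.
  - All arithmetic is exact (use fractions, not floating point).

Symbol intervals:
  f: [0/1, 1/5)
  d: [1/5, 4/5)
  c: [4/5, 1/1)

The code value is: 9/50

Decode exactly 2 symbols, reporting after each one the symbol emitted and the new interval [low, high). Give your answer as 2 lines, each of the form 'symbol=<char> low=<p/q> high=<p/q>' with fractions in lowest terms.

Step 1: interval [0/1, 1/1), width = 1/1 - 0/1 = 1/1
  'f': [0/1 + 1/1*0/1, 0/1 + 1/1*1/5) = [0/1, 1/5) <- contains code 9/50
  'd': [0/1 + 1/1*1/5, 0/1 + 1/1*4/5) = [1/5, 4/5)
  'c': [0/1 + 1/1*4/5, 0/1 + 1/1*1/1) = [4/5, 1/1)
  emit 'f', narrow to [0/1, 1/5)
Step 2: interval [0/1, 1/5), width = 1/5 - 0/1 = 1/5
  'f': [0/1 + 1/5*0/1, 0/1 + 1/5*1/5) = [0/1, 1/25)
  'd': [0/1 + 1/5*1/5, 0/1 + 1/5*4/5) = [1/25, 4/25)
  'c': [0/1 + 1/5*4/5, 0/1 + 1/5*1/1) = [4/25, 1/5) <- contains code 9/50
  emit 'c', narrow to [4/25, 1/5)

Answer: symbol=f low=0/1 high=1/5
symbol=c low=4/25 high=1/5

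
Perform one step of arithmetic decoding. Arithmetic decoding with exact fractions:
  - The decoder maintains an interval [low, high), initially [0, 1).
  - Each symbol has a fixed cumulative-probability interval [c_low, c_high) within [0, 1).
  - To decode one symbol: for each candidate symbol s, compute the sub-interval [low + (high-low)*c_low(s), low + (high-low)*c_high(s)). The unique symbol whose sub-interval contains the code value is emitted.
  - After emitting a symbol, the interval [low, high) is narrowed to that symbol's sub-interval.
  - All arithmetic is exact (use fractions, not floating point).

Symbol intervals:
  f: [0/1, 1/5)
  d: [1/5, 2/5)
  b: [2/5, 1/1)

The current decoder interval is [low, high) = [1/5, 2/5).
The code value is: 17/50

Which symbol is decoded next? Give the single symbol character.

Interval width = high − low = 2/5 − 1/5 = 1/5
Scaled code = (code − low) / width = (17/50 − 1/5) / 1/5 = 7/10
  f: [0/1, 1/5) 
  d: [1/5, 2/5) 
  b: [2/5, 1/1) ← scaled code falls here ✓

Answer: b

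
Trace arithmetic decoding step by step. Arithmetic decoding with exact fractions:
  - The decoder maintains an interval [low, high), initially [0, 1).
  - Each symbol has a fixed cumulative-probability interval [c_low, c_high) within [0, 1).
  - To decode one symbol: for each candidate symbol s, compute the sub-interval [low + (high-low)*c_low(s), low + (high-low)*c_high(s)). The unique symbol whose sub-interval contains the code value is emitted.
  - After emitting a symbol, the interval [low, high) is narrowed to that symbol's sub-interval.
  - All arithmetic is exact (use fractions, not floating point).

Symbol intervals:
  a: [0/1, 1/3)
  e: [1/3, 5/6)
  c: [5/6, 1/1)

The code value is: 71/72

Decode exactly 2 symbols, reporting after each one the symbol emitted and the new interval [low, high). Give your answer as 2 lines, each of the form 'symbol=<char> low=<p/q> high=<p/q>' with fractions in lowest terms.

Step 1: interval [0/1, 1/1), width = 1/1 - 0/1 = 1/1
  'a': [0/1 + 1/1*0/1, 0/1 + 1/1*1/3) = [0/1, 1/3)
  'e': [0/1 + 1/1*1/3, 0/1 + 1/1*5/6) = [1/3, 5/6)
  'c': [0/1 + 1/1*5/6, 0/1 + 1/1*1/1) = [5/6, 1/1) <- contains code 71/72
  emit 'c', narrow to [5/6, 1/1)
Step 2: interval [5/6, 1/1), width = 1/1 - 5/6 = 1/6
  'a': [5/6 + 1/6*0/1, 5/6 + 1/6*1/3) = [5/6, 8/9)
  'e': [5/6 + 1/6*1/3, 5/6 + 1/6*5/6) = [8/9, 35/36)
  'c': [5/6 + 1/6*5/6, 5/6 + 1/6*1/1) = [35/36, 1/1) <- contains code 71/72
  emit 'c', narrow to [35/36, 1/1)

Answer: symbol=c low=5/6 high=1/1
symbol=c low=35/36 high=1/1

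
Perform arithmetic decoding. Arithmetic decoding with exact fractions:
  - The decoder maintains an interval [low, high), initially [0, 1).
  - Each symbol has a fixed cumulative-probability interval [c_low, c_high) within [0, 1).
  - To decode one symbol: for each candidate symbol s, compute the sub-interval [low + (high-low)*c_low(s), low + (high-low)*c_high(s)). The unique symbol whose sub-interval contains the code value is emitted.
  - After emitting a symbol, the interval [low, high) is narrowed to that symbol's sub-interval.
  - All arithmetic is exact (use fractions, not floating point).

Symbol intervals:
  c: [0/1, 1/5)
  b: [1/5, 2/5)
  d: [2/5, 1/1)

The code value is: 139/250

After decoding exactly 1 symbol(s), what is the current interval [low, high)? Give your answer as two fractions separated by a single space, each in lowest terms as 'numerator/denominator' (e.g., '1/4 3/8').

Answer: 2/5 1/1

Derivation:
Step 1: interval [0/1, 1/1), width = 1/1 - 0/1 = 1/1
  'c': [0/1 + 1/1*0/1, 0/1 + 1/1*1/5) = [0/1, 1/5)
  'b': [0/1 + 1/1*1/5, 0/1 + 1/1*2/5) = [1/5, 2/5)
  'd': [0/1 + 1/1*2/5, 0/1 + 1/1*1/1) = [2/5, 1/1) <- contains code 139/250
  emit 'd', narrow to [2/5, 1/1)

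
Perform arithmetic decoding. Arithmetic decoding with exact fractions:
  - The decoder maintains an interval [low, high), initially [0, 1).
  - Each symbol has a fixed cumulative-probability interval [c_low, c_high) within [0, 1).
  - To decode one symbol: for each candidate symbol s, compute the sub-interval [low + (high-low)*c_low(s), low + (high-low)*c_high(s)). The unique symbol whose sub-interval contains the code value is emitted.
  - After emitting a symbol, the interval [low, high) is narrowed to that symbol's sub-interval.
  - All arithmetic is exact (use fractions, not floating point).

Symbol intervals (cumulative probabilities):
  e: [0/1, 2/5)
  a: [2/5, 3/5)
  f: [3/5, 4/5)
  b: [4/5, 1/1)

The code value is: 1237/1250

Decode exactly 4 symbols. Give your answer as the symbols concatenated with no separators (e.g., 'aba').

Step 1: interval [0/1, 1/1), width = 1/1 - 0/1 = 1/1
  'e': [0/1 + 1/1*0/1, 0/1 + 1/1*2/5) = [0/1, 2/5)
  'a': [0/1 + 1/1*2/5, 0/1 + 1/1*3/5) = [2/5, 3/5)
  'f': [0/1 + 1/1*3/5, 0/1 + 1/1*4/5) = [3/5, 4/5)
  'b': [0/1 + 1/1*4/5, 0/1 + 1/1*1/1) = [4/5, 1/1) <- contains code 1237/1250
  emit 'b', narrow to [4/5, 1/1)
Step 2: interval [4/5, 1/1), width = 1/1 - 4/5 = 1/5
  'e': [4/5 + 1/5*0/1, 4/5 + 1/5*2/5) = [4/5, 22/25)
  'a': [4/5 + 1/5*2/5, 4/5 + 1/5*3/5) = [22/25, 23/25)
  'f': [4/5 + 1/5*3/5, 4/5 + 1/5*4/5) = [23/25, 24/25)
  'b': [4/5 + 1/5*4/5, 4/5 + 1/5*1/1) = [24/25, 1/1) <- contains code 1237/1250
  emit 'b', narrow to [24/25, 1/1)
Step 3: interval [24/25, 1/1), width = 1/1 - 24/25 = 1/25
  'e': [24/25 + 1/25*0/1, 24/25 + 1/25*2/5) = [24/25, 122/125)
  'a': [24/25 + 1/25*2/5, 24/25 + 1/25*3/5) = [122/125, 123/125)
  'f': [24/25 + 1/25*3/5, 24/25 + 1/25*4/5) = [123/125, 124/125) <- contains code 1237/1250
  'b': [24/25 + 1/25*4/5, 24/25 + 1/25*1/1) = [124/125, 1/1)
  emit 'f', narrow to [123/125, 124/125)
Step 4: interval [123/125, 124/125), width = 124/125 - 123/125 = 1/125
  'e': [123/125 + 1/125*0/1, 123/125 + 1/125*2/5) = [123/125, 617/625)
  'a': [123/125 + 1/125*2/5, 123/125 + 1/125*3/5) = [617/625, 618/625)
  'f': [123/125 + 1/125*3/5, 123/125 + 1/125*4/5) = [618/625, 619/625) <- contains code 1237/1250
  'b': [123/125 + 1/125*4/5, 123/125 + 1/125*1/1) = [619/625, 124/125)
  emit 'f', narrow to [618/625, 619/625)

Answer: bbff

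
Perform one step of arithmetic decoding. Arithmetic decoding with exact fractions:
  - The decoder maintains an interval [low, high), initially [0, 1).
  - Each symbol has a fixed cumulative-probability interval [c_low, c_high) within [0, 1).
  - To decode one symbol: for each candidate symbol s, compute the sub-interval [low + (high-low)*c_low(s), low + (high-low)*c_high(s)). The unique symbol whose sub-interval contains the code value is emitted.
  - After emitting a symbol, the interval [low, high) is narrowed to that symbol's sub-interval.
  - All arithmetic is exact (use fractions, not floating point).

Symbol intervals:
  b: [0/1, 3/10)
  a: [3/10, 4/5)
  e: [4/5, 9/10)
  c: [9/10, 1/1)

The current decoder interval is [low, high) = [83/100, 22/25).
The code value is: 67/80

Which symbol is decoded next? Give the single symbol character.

Answer: b

Derivation:
Interval width = high − low = 22/25 − 83/100 = 1/20
Scaled code = (code − low) / width = (67/80 − 83/100) / 1/20 = 3/20
  b: [0/1, 3/10) ← scaled code falls here ✓
  a: [3/10, 4/5) 
  e: [4/5, 9/10) 
  c: [9/10, 1/1) 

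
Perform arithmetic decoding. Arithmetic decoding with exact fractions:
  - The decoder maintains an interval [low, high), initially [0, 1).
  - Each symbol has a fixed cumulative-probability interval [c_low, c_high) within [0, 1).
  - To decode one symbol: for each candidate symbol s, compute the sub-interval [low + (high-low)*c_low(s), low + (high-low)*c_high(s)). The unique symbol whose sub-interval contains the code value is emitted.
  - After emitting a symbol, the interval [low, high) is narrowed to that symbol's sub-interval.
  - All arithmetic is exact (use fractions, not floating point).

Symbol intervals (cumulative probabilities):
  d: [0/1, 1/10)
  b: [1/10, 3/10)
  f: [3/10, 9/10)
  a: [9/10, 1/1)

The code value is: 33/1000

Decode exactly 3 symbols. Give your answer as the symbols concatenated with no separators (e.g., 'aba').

Answer: dfd

Derivation:
Step 1: interval [0/1, 1/1), width = 1/1 - 0/1 = 1/1
  'd': [0/1 + 1/1*0/1, 0/1 + 1/1*1/10) = [0/1, 1/10) <- contains code 33/1000
  'b': [0/1 + 1/1*1/10, 0/1 + 1/1*3/10) = [1/10, 3/10)
  'f': [0/1 + 1/1*3/10, 0/1 + 1/1*9/10) = [3/10, 9/10)
  'a': [0/1 + 1/1*9/10, 0/1 + 1/1*1/1) = [9/10, 1/1)
  emit 'd', narrow to [0/1, 1/10)
Step 2: interval [0/1, 1/10), width = 1/10 - 0/1 = 1/10
  'd': [0/1 + 1/10*0/1, 0/1 + 1/10*1/10) = [0/1, 1/100)
  'b': [0/1 + 1/10*1/10, 0/1 + 1/10*3/10) = [1/100, 3/100)
  'f': [0/1 + 1/10*3/10, 0/1 + 1/10*9/10) = [3/100, 9/100) <- contains code 33/1000
  'a': [0/1 + 1/10*9/10, 0/1 + 1/10*1/1) = [9/100, 1/10)
  emit 'f', narrow to [3/100, 9/100)
Step 3: interval [3/100, 9/100), width = 9/100 - 3/100 = 3/50
  'd': [3/100 + 3/50*0/1, 3/100 + 3/50*1/10) = [3/100, 9/250) <- contains code 33/1000
  'b': [3/100 + 3/50*1/10, 3/100 + 3/50*3/10) = [9/250, 6/125)
  'f': [3/100 + 3/50*3/10, 3/100 + 3/50*9/10) = [6/125, 21/250)
  'a': [3/100 + 3/50*9/10, 3/100 + 3/50*1/1) = [21/250, 9/100)
  emit 'd', narrow to [3/100, 9/250)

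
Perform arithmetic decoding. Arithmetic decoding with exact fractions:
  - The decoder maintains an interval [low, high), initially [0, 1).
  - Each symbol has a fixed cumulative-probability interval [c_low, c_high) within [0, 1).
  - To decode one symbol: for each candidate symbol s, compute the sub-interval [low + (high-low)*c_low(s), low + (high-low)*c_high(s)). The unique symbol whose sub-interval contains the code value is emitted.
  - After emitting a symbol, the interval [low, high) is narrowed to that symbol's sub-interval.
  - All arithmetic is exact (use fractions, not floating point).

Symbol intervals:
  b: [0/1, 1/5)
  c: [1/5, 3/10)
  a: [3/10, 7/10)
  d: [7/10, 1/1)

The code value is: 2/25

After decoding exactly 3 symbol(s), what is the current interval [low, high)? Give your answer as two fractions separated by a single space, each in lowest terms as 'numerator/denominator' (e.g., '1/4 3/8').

Step 1: interval [0/1, 1/1), width = 1/1 - 0/1 = 1/1
  'b': [0/1 + 1/1*0/1, 0/1 + 1/1*1/5) = [0/1, 1/5) <- contains code 2/25
  'c': [0/1 + 1/1*1/5, 0/1 + 1/1*3/10) = [1/5, 3/10)
  'a': [0/1 + 1/1*3/10, 0/1 + 1/1*7/10) = [3/10, 7/10)
  'd': [0/1 + 1/1*7/10, 0/1 + 1/1*1/1) = [7/10, 1/1)
  emit 'b', narrow to [0/1, 1/5)
Step 2: interval [0/1, 1/5), width = 1/5 - 0/1 = 1/5
  'b': [0/1 + 1/5*0/1, 0/1 + 1/5*1/5) = [0/1, 1/25)
  'c': [0/1 + 1/5*1/5, 0/1 + 1/5*3/10) = [1/25, 3/50)
  'a': [0/1 + 1/5*3/10, 0/1 + 1/5*7/10) = [3/50, 7/50) <- contains code 2/25
  'd': [0/1 + 1/5*7/10, 0/1 + 1/5*1/1) = [7/50, 1/5)
  emit 'a', narrow to [3/50, 7/50)
Step 3: interval [3/50, 7/50), width = 7/50 - 3/50 = 2/25
  'b': [3/50 + 2/25*0/1, 3/50 + 2/25*1/5) = [3/50, 19/250)
  'c': [3/50 + 2/25*1/5, 3/50 + 2/25*3/10) = [19/250, 21/250) <- contains code 2/25
  'a': [3/50 + 2/25*3/10, 3/50 + 2/25*7/10) = [21/250, 29/250)
  'd': [3/50 + 2/25*7/10, 3/50 + 2/25*1/1) = [29/250, 7/50)
  emit 'c', narrow to [19/250, 21/250)

Answer: 19/250 21/250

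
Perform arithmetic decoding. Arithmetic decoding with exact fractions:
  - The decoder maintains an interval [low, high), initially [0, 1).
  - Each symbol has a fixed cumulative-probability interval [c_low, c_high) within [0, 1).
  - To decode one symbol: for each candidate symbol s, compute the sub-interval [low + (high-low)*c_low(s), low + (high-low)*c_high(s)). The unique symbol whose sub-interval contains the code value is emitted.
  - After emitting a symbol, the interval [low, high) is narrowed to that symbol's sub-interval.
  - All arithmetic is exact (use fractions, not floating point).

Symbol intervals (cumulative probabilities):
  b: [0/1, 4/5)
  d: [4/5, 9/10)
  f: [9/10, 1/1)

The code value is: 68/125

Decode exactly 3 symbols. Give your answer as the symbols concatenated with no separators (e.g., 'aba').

Step 1: interval [0/1, 1/1), width = 1/1 - 0/1 = 1/1
  'b': [0/1 + 1/1*0/1, 0/1 + 1/1*4/5) = [0/1, 4/5) <- contains code 68/125
  'd': [0/1 + 1/1*4/5, 0/1 + 1/1*9/10) = [4/5, 9/10)
  'f': [0/1 + 1/1*9/10, 0/1 + 1/1*1/1) = [9/10, 1/1)
  emit 'b', narrow to [0/1, 4/5)
Step 2: interval [0/1, 4/5), width = 4/5 - 0/1 = 4/5
  'b': [0/1 + 4/5*0/1, 0/1 + 4/5*4/5) = [0/1, 16/25) <- contains code 68/125
  'd': [0/1 + 4/5*4/5, 0/1 + 4/5*9/10) = [16/25, 18/25)
  'f': [0/1 + 4/5*9/10, 0/1 + 4/5*1/1) = [18/25, 4/5)
  emit 'b', narrow to [0/1, 16/25)
Step 3: interval [0/1, 16/25), width = 16/25 - 0/1 = 16/25
  'b': [0/1 + 16/25*0/1, 0/1 + 16/25*4/5) = [0/1, 64/125)
  'd': [0/1 + 16/25*4/5, 0/1 + 16/25*9/10) = [64/125, 72/125) <- contains code 68/125
  'f': [0/1 + 16/25*9/10, 0/1 + 16/25*1/1) = [72/125, 16/25)
  emit 'd', narrow to [64/125, 72/125)

Answer: bbd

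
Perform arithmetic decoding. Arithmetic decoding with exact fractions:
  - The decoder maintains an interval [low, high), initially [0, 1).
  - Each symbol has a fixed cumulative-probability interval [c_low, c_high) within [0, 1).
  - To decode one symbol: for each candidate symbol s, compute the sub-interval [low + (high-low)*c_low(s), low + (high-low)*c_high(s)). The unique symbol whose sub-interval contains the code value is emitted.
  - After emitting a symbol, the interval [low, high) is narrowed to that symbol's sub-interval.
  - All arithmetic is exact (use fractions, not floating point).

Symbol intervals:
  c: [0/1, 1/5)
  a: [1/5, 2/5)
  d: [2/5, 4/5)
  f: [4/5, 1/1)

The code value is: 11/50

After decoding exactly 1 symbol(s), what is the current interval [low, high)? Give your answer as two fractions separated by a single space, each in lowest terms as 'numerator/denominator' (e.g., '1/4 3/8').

Step 1: interval [0/1, 1/1), width = 1/1 - 0/1 = 1/1
  'c': [0/1 + 1/1*0/1, 0/1 + 1/1*1/5) = [0/1, 1/5)
  'a': [0/1 + 1/1*1/5, 0/1 + 1/1*2/5) = [1/5, 2/5) <- contains code 11/50
  'd': [0/1 + 1/1*2/5, 0/1 + 1/1*4/5) = [2/5, 4/5)
  'f': [0/1 + 1/1*4/5, 0/1 + 1/1*1/1) = [4/5, 1/1)
  emit 'a', narrow to [1/5, 2/5)

Answer: 1/5 2/5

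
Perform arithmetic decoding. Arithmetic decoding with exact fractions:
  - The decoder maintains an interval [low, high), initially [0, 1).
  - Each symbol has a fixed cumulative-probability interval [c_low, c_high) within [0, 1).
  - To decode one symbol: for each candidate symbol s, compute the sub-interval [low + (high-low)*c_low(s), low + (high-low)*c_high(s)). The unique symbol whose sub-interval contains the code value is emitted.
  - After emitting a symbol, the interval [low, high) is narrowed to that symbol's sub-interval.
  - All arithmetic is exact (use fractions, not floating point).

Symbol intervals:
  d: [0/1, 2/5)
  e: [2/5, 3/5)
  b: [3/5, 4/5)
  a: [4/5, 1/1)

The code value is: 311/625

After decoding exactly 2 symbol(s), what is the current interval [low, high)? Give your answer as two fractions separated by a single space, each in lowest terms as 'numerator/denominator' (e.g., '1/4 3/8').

Step 1: interval [0/1, 1/1), width = 1/1 - 0/1 = 1/1
  'd': [0/1 + 1/1*0/1, 0/1 + 1/1*2/5) = [0/1, 2/5)
  'e': [0/1 + 1/1*2/5, 0/1 + 1/1*3/5) = [2/5, 3/5) <- contains code 311/625
  'b': [0/1 + 1/1*3/5, 0/1 + 1/1*4/5) = [3/5, 4/5)
  'a': [0/1 + 1/1*4/5, 0/1 + 1/1*1/1) = [4/5, 1/1)
  emit 'e', narrow to [2/5, 3/5)
Step 2: interval [2/5, 3/5), width = 3/5 - 2/5 = 1/5
  'd': [2/5 + 1/5*0/1, 2/5 + 1/5*2/5) = [2/5, 12/25)
  'e': [2/5 + 1/5*2/5, 2/5 + 1/5*3/5) = [12/25, 13/25) <- contains code 311/625
  'b': [2/5 + 1/5*3/5, 2/5 + 1/5*4/5) = [13/25, 14/25)
  'a': [2/5 + 1/5*4/5, 2/5 + 1/5*1/1) = [14/25, 3/5)
  emit 'e', narrow to [12/25, 13/25)

Answer: 12/25 13/25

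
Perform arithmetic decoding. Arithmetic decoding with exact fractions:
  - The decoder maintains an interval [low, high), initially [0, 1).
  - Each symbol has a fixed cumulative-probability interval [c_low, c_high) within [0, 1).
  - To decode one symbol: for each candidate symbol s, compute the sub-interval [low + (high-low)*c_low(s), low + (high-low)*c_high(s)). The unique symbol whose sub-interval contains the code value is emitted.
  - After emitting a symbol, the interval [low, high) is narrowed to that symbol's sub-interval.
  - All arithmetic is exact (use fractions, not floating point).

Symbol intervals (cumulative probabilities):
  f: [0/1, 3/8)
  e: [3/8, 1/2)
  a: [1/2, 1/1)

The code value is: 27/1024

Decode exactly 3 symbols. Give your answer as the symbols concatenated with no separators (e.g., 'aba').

Answer: fff

Derivation:
Step 1: interval [0/1, 1/1), width = 1/1 - 0/1 = 1/1
  'f': [0/1 + 1/1*0/1, 0/1 + 1/1*3/8) = [0/1, 3/8) <- contains code 27/1024
  'e': [0/1 + 1/1*3/8, 0/1 + 1/1*1/2) = [3/8, 1/2)
  'a': [0/1 + 1/1*1/2, 0/1 + 1/1*1/1) = [1/2, 1/1)
  emit 'f', narrow to [0/1, 3/8)
Step 2: interval [0/1, 3/8), width = 3/8 - 0/1 = 3/8
  'f': [0/1 + 3/8*0/1, 0/1 + 3/8*3/8) = [0/1, 9/64) <- contains code 27/1024
  'e': [0/1 + 3/8*3/8, 0/1 + 3/8*1/2) = [9/64, 3/16)
  'a': [0/1 + 3/8*1/2, 0/1 + 3/8*1/1) = [3/16, 3/8)
  emit 'f', narrow to [0/1, 9/64)
Step 3: interval [0/1, 9/64), width = 9/64 - 0/1 = 9/64
  'f': [0/1 + 9/64*0/1, 0/1 + 9/64*3/8) = [0/1, 27/512) <- contains code 27/1024
  'e': [0/1 + 9/64*3/8, 0/1 + 9/64*1/2) = [27/512, 9/128)
  'a': [0/1 + 9/64*1/2, 0/1 + 9/64*1/1) = [9/128, 9/64)
  emit 'f', narrow to [0/1, 27/512)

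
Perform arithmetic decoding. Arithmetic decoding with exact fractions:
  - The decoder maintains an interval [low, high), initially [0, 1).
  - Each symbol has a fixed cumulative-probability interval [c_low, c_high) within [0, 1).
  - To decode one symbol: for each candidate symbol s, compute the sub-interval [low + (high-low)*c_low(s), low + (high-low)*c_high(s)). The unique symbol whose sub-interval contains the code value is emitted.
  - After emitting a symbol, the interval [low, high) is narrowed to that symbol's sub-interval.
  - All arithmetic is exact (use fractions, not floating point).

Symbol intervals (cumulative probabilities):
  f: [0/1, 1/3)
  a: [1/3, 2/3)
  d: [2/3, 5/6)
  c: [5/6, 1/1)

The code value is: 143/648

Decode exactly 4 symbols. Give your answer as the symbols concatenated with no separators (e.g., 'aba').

Answer: facc

Derivation:
Step 1: interval [0/1, 1/1), width = 1/1 - 0/1 = 1/1
  'f': [0/1 + 1/1*0/1, 0/1 + 1/1*1/3) = [0/1, 1/3) <- contains code 143/648
  'a': [0/1 + 1/1*1/3, 0/1 + 1/1*2/3) = [1/3, 2/3)
  'd': [0/1 + 1/1*2/3, 0/1 + 1/1*5/6) = [2/3, 5/6)
  'c': [0/1 + 1/1*5/6, 0/1 + 1/1*1/1) = [5/6, 1/1)
  emit 'f', narrow to [0/1, 1/3)
Step 2: interval [0/1, 1/3), width = 1/3 - 0/1 = 1/3
  'f': [0/1 + 1/3*0/1, 0/1 + 1/3*1/3) = [0/1, 1/9)
  'a': [0/1 + 1/3*1/3, 0/1 + 1/3*2/3) = [1/9, 2/9) <- contains code 143/648
  'd': [0/1 + 1/3*2/3, 0/1 + 1/3*5/6) = [2/9, 5/18)
  'c': [0/1 + 1/3*5/6, 0/1 + 1/3*1/1) = [5/18, 1/3)
  emit 'a', narrow to [1/9, 2/9)
Step 3: interval [1/9, 2/9), width = 2/9 - 1/9 = 1/9
  'f': [1/9 + 1/9*0/1, 1/9 + 1/9*1/3) = [1/9, 4/27)
  'a': [1/9 + 1/9*1/3, 1/9 + 1/9*2/3) = [4/27, 5/27)
  'd': [1/9 + 1/9*2/3, 1/9 + 1/9*5/6) = [5/27, 11/54)
  'c': [1/9 + 1/9*5/6, 1/9 + 1/9*1/1) = [11/54, 2/9) <- contains code 143/648
  emit 'c', narrow to [11/54, 2/9)
Step 4: interval [11/54, 2/9), width = 2/9 - 11/54 = 1/54
  'f': [11/54 + 1/54*0/1, 11/54 + 1/54*1/3) = [11/54, 17/81)
  'a': [11/54 + 1/54*1/3, 11/54 + 1/54*2/3) = [17/81, 35/162)
  'd': [11/54 + 1/54*2/3, 11/54 + 1/54*5/6) = [35/162, 71/324)
  'c': [11/54 + 1/54*5/6, 11/54 + 1/54*1/1) = [71/324, 2/9) <- contains code 143/648
  emit 'c', narrow to [71/324, 2/9)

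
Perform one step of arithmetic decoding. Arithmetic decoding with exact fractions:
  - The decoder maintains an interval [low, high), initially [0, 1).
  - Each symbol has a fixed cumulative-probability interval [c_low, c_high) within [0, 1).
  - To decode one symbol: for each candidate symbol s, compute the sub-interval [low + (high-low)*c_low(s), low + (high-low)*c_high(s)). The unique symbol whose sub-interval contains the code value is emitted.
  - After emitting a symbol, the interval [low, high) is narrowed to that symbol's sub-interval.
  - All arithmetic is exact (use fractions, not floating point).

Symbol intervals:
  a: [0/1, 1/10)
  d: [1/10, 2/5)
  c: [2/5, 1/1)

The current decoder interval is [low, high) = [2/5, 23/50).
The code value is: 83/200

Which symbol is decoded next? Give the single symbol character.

Answer: d

Derivation:
Interval width = high − low = 23/50 − 2/5 = 3/50
Scaled code = (code − low) / width = (83/200 − 2/5) / 3/50 = 1/4
  a: [0/1, 1/10) 
  d: [1/10, 2/5) ← scaled code falls here ✓
  c: [2/5, 1/1) 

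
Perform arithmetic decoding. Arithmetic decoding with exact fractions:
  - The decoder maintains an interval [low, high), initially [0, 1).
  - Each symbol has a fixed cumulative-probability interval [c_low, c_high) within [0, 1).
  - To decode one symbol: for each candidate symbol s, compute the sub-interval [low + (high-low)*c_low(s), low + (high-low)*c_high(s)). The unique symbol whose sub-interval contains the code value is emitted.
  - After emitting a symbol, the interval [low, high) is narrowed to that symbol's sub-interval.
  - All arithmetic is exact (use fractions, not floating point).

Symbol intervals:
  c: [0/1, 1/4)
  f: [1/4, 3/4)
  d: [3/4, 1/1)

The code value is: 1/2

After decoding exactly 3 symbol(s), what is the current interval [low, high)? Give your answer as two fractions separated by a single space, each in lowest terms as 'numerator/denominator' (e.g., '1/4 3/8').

Step 1: interval [0/1, 1/1), width = 1/1 - 0/1 = 1/1
  'c': [0/1 + 1/1*0/1, 0/1 + 1/1*1/4) = [0/1, 1/4)
  'f': [0/1 + 1/1*1/4, 0/1 + 1/1*3/4) = [1/4, 3/4) <- contains code 1/2
  'd': [0/1 + 1/1*3/4, 0/1 + 1/1*1/1) = [3/4, 1/1)
  emit 'f', narrow to [1/4, 3/4)
Step 2: interval [1/4, 3/4), width = 3/4 - 1/4 = 1/2
  'c': [1/4 + 1/2*0/1, 1/4 + 1/2*1/4) = [1/4, 3/8)
  'f': [1/4 + 1/2*1/4, 1/4 + 1/2*3/4) = [3/8, 5/8) <- contains code 1/2
  'd': [1/4 + 1/2*3/4, 1/4 + 1/2*1/1) = [5/8, 3/4)
  emit 'f', narrow to [3/8, 5/8)
Step 3: interval [3/8, 5/8), width = 5/8 - 3/8 = 1/4
  'c': [3/8 + 1/4*0/1, 3/8 + 1/4*1/4) = [3/8, 7/16)
  'f': [3/8 + 1/4*1/4, 3/8 + 1/4*3/4) = [7/16, 9/16) <- contains code 1/2
  'd': [3/8 + 1/4*3/4, 3/8 + 1/4*1/1) = [9/16, 5/8)
  emit 'f', narrow to [7/16, 9/16)

Answer: 7/16 9/16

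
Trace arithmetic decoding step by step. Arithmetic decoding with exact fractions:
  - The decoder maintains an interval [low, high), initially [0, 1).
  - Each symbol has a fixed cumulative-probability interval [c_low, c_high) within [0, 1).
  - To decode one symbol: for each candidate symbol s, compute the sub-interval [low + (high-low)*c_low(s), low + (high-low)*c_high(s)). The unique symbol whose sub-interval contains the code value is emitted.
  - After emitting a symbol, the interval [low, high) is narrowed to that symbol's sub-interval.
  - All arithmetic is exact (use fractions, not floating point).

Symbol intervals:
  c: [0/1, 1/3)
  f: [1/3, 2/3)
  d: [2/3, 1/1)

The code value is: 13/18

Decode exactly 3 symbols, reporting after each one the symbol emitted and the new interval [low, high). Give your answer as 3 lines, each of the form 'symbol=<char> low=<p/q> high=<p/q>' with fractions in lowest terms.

Step 1: interval [0/1, 1/1), width = 1/1 - 0/1 = 1/1
  'c': [0/1 + 1/1*0/1, 0/1 + 1/1*1/3) = [0/1, 1/3)
  'f': [0/1 + 1/1*1/3, 0/1 + 1/1*2/3) = [1/3, 2/3)
  'd': [0/1 + 1/1*2/3, 0/1 + 1/1*1/1) = [2/3, 1/1) <- contains code 13/18
  emit 'd', narrow to [2/3, 1/1)
Step 2: interval [2/3, 1/1), width = 1/1 - 2/3 = 1/3
  'c': [2/3 + 1/3*0/1, 2/3 + 1/3*1/3) = [2/3, 7/9) <- contains code 13/18
  'f': [2/3 + 1/3*1/3, 2/3 + 1/3*2/3) = [7/9, 8/9)
  'd': [2/3 + 1/3*2/3, 2/3 + 1/3*1/1) = [8/9, 1/1)
  emit 'c', narrow to [2/3, 7/9)
Step 3: interval [2/3, 7/9), width = 7/9 - 2/3 = 1/9
  'c': [2/3 + 1/9*0/1, 2/3 + 1/9*1/3) = [2/3, 19/27)
  'f': [2/3 + 1/9*1/3, 2/3 + 1/9*2/3) = [19/27, 20/27) <- contains code 13/18
  'd': [2/3 + 1/9*2/3, 2/3 + 1/9*1/1) = [20/27, 7/9)
  emit 'f', narrow to [19/27, 20/27)

Answer: symbol=d low=2/3 high=1/1
symbol=c low=2/3 high=7/9
symbol=f low=19/27 high=20/27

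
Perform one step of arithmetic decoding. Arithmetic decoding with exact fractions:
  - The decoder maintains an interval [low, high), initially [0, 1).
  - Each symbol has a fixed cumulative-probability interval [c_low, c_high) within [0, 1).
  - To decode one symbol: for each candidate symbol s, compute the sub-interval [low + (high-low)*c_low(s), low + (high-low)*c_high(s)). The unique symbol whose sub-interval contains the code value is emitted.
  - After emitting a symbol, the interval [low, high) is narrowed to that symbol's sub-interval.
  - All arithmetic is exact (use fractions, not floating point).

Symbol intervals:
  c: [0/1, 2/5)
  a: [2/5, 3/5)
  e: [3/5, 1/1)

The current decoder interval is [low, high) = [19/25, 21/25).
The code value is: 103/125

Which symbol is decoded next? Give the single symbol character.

Interval width = high − low = 21/25 − 19/25 = 2/25
Scaled code = (code − low) / width = (103/125 − 19/25) / 2/25 = 4/5
  c: [0/1, 2/5) 
  a: [2/5, 3/5) 
  e: [3/5, 1/1) ← scaled code falls here ✓

Answer: e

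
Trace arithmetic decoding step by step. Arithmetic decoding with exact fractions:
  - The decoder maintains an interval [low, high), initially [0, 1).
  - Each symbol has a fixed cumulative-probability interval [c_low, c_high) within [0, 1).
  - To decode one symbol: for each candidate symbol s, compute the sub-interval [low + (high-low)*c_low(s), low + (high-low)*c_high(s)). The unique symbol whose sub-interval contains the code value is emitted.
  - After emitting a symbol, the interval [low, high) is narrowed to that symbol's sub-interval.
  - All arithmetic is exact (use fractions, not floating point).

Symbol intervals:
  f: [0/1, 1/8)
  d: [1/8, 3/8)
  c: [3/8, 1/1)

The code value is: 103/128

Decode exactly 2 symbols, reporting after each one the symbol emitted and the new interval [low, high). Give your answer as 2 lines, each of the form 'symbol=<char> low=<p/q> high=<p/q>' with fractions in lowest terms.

Step 1: interval [0/1, 1/1), width = 1/1 - 0/1 = 1/1
  'f': [0/1 + 1/1*0/1, 0/1 + 1/1*1/8) = [0/1, 1/8)
  'd': [0/1 + 1/1*1/8, 0/1 + 1/1*3/8) = [1/8, 3/8)
  'c': [0/1 + 1/1*3/8, 0/1 + 1/1*1/1) = [3/8, 1/1) <- contains code 103/128
  emit 'c', narrow to [3/8, 1/1)
Step 2: interval [3/8, 1/1), width = 1/1 - 3/8 = 5/8
  'f': [3/8 + 5/8*0/1, 3/8 + 5/8*1/8) = [3/8, 29/64)
  'd': [3/8 + 5/8*1/8, 3/8 + 5/8*3/8) = [29/64, 39/64)
  'c': [3/8 + 5/8*3/8, 3/8 + 5/8*1/1) = [39/64, 1/1) <- contains code 103/128
  emit 'c', narrow to [39/64, 1/1)

Answer: symbol=c low=3/8 high=1/1
symbol=c low=39/64 high=1/1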